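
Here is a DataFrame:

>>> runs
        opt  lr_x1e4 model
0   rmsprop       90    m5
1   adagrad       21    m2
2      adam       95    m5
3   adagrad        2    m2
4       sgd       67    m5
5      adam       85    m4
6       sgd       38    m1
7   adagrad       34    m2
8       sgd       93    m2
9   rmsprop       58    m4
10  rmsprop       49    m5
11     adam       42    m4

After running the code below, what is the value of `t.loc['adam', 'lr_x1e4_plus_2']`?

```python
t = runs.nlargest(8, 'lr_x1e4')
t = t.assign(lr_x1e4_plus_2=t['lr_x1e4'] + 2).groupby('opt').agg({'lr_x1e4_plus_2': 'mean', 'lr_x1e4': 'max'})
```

take 8 rows with largest lr_x1e4:
        opt  lr_x1e4 model
2      adam       95    m5
8       sgd       93    m2
0   rmsprop       90    m5
5      adam       85    m4
4       sgd       67    m5
9   rmsprop       58    m4
10  rmsprop       49    m5
11     adam       42    m4
add column lr_x1e4_plus_2 = t['lr_x1e4'] + 2:
        opt  lr_x1e4 model  lr_x1e4_plus_2
2      adam       95    m5              97
8       sgd       93    m2              95
0   rmsprop       90    m5              92
5      adam       85    m4              87
4       sgd       67    m5              69
9   rmsprop       58    m4              60
10  rmsprop       49    m5              51
11     adam       42    m4              44
group by opt: mean(lr_x1e4_plus_2), max(lr_x1e4):
         lr_x1e4_plus_2  lr_x1e4
opt                             
adam          76.000000       95
rmsprop       67.666667       90
sgd           82.000000       93
Hence 76.0.

76.0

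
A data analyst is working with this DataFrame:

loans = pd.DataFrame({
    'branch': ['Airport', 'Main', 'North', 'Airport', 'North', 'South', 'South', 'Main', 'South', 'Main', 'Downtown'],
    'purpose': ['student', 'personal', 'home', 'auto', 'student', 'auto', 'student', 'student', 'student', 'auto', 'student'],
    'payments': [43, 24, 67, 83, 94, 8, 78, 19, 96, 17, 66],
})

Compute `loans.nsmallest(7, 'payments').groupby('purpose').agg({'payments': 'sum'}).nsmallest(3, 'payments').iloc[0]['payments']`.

24

take 7 rows with smallest payments:
      branch   purpose  payments
5      South      auto         8
9       Main      auto        17
7       Main   student        19
1       Main  personal        24
0    Airport   student        43
10  Downtown   student        66
2      North      home        67
group by purpose, sum of payments:
          payments
purpose           
auto            25
home            67
personal        24
student        128
take 3 rows with smallest payments:
          payments
purpose           
personal        24
auto            25
home            67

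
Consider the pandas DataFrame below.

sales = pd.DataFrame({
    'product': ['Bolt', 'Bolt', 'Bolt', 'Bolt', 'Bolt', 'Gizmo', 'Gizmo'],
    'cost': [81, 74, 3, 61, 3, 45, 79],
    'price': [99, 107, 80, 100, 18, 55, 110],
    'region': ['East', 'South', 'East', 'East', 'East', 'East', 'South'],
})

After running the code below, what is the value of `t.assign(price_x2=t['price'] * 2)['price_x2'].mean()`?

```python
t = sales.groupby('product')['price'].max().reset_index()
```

group by product, max of price:
product
Bolt     107
Gizmo    110
Name: price, dtype: int64
reset_index():
  product  price
0    Bolt    107
1   Gizmo    110
add column price_x2 = t['price'] * 2:
  product  price  price_x2
0    Bolt    107       214
1   Gizmo    110       220

217.0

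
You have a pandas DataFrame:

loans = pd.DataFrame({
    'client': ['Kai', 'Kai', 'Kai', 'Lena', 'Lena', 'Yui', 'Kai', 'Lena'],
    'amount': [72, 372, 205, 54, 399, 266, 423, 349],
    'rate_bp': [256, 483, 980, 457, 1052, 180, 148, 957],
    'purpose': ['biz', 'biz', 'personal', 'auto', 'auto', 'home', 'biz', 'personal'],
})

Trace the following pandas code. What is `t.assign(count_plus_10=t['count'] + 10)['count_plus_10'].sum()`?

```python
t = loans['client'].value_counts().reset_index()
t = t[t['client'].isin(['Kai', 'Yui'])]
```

25

value_counts of client:
client
Kai     4
Lena    3
Yui     1
Name: count, dtype: int64
reset_index():
  client  count
0    Kai      4
1   Lena      3
2    Yui      1
filter rows where client in ['Kai', 'Yui']:
  client  count
0    Kai      4
2    Yui      1
add column count_plus_10 = t['count'] + 10:
  client  count  count_plus_10
0    Kai      4             14
2    Yui      1             11
Reading off the sum of column 'count_plus_10', we get 25.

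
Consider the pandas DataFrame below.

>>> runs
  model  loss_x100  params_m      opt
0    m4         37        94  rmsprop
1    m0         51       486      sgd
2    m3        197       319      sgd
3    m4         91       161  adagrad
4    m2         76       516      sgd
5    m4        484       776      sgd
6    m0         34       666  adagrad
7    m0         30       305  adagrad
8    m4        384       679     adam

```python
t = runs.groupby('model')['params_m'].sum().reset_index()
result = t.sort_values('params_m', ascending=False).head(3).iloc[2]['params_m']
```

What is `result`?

516

group by model, sum of params_m:
model
m0    1457
m2     516
m3     319
m4    1710
Name: params_m, dtype: int64
reset_index():
  model  params_m
0    m0      1457
1    m2       516
2    m3       319
3    m4      1710
sort by params_m descending:
  model  params_m
3    m4      1710
0    m0      1457
1    m2       516
2    m3       319
take first 3 rows:
  model  params_m
3    m4      1710
0    m0      1457
1    m2       516
The value at position 2, column 'params_m' is 516.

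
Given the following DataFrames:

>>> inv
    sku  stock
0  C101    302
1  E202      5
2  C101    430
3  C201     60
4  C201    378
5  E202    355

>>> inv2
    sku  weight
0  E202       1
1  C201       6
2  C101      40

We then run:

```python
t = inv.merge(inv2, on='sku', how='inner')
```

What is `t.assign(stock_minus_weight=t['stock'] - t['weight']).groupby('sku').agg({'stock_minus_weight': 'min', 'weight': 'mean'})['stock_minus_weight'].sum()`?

merge on 'sku' (how='inner') → 6 rows:
    sku  stock  weight
0  C101    302      40
1  E202      5       1
2  C101    430      40
3  C201     60       6
4  C201    378       6
5  E202    355       1
add column stock_minus_weight = t['stock'] - t['weight']:
    sku  stock  weight  stock_minus_weight
0  C101    302      40                 262
1  E202      5       1                   4
2  C101    430      40                 390
3  C201     60       6                  54
4  C201    378       6                 372
5  E202    355       1                 354
group by sku: min(stock_minus_weight), mean(weight):
      stock_minus_weight  weight
sku                             
C101                 262    40.0
C201                  54     6.0
E202                   4     1.0
sum of column 'stock_minus_weight' → 320

320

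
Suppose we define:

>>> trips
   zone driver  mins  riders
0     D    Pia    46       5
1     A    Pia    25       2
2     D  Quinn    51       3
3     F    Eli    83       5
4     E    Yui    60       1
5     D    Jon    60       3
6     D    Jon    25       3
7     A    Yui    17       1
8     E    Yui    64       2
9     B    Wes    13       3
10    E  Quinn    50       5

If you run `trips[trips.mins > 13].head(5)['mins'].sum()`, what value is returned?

filter rows where mins > 13:
   zone driver  mins  riders
0     D    Pia    46       5
1     A    Pia    25       2
2     D  Quinn    51       3
3     F    Eli    83       5
4     E    Yui    60       1
5     D    Jon    60       3
6     D    Jon    25       3
7     A    Yui    17       1
8     E    Yui    64       2
10    E  Quinn    50       5
take first 5 rows:
  zone driver  mins  riders
0    D    Pia    46       5
1    A    Pia    25       2
2    D  Quinn    51       3
3    F    Eli    83       5
4    E    Yui    60       1
Hence 265.

265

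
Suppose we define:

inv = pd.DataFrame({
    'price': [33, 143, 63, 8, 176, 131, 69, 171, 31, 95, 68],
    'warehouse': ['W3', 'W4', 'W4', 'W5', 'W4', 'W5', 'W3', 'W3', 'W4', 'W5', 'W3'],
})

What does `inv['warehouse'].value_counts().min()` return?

3

value_counts of warehouse:
warehouse
W3    4
W4    4
W5    3
Name: count, dtype: int64
Reading off the min of the resulting series, we get 3.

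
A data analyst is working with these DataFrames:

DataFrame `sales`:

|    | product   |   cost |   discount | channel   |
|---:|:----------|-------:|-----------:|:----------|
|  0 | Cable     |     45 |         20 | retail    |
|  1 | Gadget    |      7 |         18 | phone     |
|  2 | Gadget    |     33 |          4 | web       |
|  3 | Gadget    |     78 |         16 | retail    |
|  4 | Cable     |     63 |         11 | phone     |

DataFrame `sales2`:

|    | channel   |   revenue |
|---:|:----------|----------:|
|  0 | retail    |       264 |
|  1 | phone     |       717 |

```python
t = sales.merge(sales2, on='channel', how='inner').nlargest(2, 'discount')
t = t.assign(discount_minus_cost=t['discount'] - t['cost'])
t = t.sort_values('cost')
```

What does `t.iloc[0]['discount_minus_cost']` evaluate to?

merge on 'channel' (how='inner') → 4 rows:
  product  cost  discount channel  revenue
0   Cable    45        20  retail      264
1  Gadget     7        18   phone      717
2  Gadget    78        16  retail      264
3   Cable    63        11   phone      717
take 2 rows with largest discount:
  product  cost  discount channel  revenue
0   Cable    45        20  retail      264
1  Gadget     7        18   phone      717
add column discount_minus_cost = t['discount'] - t['cost']:
  product  cost  discount channel  revenue  discount_minus_cost
0   Cable    45        20  retail      264                  -25
1  Gadget     7        18   phone      717                   11
sort by cost:
  product  cost  discount channel  revenue  discount_minus_cost
1  Gadget     7        18   phone      717                   11
0   Cable    45        20  retail      264                  -25
Hence 11.

11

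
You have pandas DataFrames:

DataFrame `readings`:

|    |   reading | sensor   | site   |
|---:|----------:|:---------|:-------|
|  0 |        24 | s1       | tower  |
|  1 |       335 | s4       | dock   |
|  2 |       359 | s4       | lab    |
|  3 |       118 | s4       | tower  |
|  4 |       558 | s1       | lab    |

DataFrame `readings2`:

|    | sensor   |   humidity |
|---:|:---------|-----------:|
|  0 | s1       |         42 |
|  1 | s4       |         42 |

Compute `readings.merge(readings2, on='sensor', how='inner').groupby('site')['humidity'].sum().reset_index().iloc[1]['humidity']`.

84

merge on 'sensor' (how='inner') → 5 rows:
   reading sensor   site  humidity
0       24     s1  tower        42
1      335     s4   dock        42
2      359     s4    lab        42
3      118     s4  tower        42
4      558     s1    lab        42
group by site, sum of humidity:
site
dock     42
lab      84
tower    84
Name: humidity, dtype: int64
reset_index():
    site  humidity
0   dock        42
1    lab        84
2  tower        84
Finally, value at position 1, column 'humidity' = 84.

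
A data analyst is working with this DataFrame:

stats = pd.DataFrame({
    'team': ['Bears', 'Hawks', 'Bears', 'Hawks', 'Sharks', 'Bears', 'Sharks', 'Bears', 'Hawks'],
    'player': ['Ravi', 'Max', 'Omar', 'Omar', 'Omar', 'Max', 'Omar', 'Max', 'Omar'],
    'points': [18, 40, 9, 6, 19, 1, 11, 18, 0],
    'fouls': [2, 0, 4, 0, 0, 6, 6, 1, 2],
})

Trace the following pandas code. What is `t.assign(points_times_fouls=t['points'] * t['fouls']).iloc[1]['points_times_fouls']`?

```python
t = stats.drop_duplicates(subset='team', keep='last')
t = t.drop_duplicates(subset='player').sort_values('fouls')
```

drop duplicate team (keep=last):
     team player  points  fouls
6  Sharks   Omar      11      6
7   Bears    Max      18      1
8   Hawks   Omar       0      2
drop duplicate player (keep=first):
     team player  points  fouls
6  Sharks   Omar      11      6
7   Bears    Max      18      1
sort by fouls:
     team player  points  fouls
7   Bears    Max      18      1
6  Sharks   Omar      11      6
add column points_times_fouls = t['points'] * t['fouls']:
     team player  points  fouls  points_times_fouls
7   Bears    Max      18      1                  18
6  Sharks   Omar      11      6                  66

66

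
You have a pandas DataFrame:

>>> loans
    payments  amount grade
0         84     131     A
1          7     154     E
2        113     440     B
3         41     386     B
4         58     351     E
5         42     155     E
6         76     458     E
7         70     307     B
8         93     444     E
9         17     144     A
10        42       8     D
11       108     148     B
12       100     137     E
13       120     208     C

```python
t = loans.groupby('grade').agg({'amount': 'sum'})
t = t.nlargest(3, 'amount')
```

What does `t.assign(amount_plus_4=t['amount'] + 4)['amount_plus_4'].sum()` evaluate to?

group by grade, sum of amount:
       amount
grade        
A         275
B        1281
C         208
D           8
E        1699
take 3 rows with largest amount:
       amount
grade        
E        1699
B        1281
A         275
add column amount_plus_4 = t['amount'] + 4:
       amount  amount_plus_4
grade                       
E        1699           1703
B        1281           1285
A         275            279
The sum of column 'amount_plus_4' is 3267.

3267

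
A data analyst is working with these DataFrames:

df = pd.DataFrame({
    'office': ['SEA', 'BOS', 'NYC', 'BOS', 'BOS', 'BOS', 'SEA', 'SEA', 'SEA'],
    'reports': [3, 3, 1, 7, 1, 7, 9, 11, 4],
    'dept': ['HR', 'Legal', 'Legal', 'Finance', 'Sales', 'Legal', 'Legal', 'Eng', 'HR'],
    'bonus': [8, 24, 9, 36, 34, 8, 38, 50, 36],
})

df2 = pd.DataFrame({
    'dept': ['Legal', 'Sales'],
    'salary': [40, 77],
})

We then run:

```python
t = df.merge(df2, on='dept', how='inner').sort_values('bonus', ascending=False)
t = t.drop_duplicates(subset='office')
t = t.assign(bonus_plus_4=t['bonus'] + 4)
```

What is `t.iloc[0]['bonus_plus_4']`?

42

merge on 'dept' (how='inner') → 5 rows:
  office  reports   dept  bonus  salary
0    BOS        3  Legal     24      40
1    NYC        1  Legal      9      40
2    BOS        1  Sales     34      77
3    BOS        7  Legal      8      40
4    SEA        9  Legal     38      40
sort by bonus descending:
  office  reports   dept  bonus  salary
4    SEA        9  Legal     38      40
2    BOS        1  Sales     34      77
0    BOS        3  Legal     24      40
1    NYC        1  Legal      9      40
3    BOS        7  Legal      8      40
drop duplicate office (keep=first):
  office  reports   dept  bonus  salary
4    SEA        9  Legal     38      40
2    BOS        1  Sales     34      77
1    NYC        1  Legal      9      40
add column bonus_plus_4 = t['bonus'] + 4:
  office  reports   dept  bonus  salary  bonus_plus_4
4    SEA        9  Legal     38      40            42
2    BOS        1  Sales     34      77            38
1    NYC        1  Legal      9      40            13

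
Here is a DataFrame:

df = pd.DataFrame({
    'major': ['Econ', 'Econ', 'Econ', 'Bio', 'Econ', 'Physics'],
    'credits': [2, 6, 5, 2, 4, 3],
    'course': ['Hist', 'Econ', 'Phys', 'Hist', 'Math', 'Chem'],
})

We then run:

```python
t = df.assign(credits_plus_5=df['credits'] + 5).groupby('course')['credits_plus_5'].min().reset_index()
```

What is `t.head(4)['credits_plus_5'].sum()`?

add column credits_plus_5 = df['credits'] + 5:
     major  credits course  credits_plus_5
0     Econ        2   Hist               7
1     Econ        6   Econ              11
2     Econ        5   Phys              10
3      Bio        2   Hist               7
4     Econ        4   Math               9
5  Physics        3   Chem               8
group by course, min of credits_plus_5:
course
Chem     8
Econ    11
Hist     7
Math     9
Phys    10
Name: credits_plus_5, dtype: int64
reset_index():
  course  credits_plus_5
0   Chem               8
1   Econ              11
2   Hist               7
3   Math               9
4   Phys              10
take first 4 rows:
  course  credits_plus_5
0   Chem               8
1   Econ              11
2   Hist               7
3   Math               9
Then the sum of column 'credits_plus_5': 35

35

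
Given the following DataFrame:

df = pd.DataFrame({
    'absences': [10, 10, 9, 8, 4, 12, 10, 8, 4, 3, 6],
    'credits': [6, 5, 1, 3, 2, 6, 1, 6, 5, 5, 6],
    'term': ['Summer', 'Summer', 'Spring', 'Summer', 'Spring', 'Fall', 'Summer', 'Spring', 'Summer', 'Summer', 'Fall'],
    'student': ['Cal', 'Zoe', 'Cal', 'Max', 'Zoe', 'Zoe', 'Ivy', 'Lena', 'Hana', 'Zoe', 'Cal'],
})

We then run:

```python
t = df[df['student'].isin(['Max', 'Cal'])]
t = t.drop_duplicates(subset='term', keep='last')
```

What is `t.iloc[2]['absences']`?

filter rows where student in ['Max', 'Cal']:
    absences  credits    term student
0         10        6  Summer     Cal
2          9        1  Spring     Cal
3          8        3  Summer     Max
10         6        6    Fall     Cal
drop duplicate term (keep=last):
    absences  credits    term student
2          9        1  Spring     Cal
3          8        3  Summer     Max
10         6        6    Fall     Cal
value at position 2, column 'absences' → 6

6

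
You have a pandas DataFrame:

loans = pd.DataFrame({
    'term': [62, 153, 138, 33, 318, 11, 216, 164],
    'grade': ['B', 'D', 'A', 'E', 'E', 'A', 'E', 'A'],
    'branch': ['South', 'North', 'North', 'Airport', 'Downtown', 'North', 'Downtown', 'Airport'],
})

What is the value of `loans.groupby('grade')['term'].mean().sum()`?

508.333333333

group by grade, mean of term:
grade
A    104.333333
B     62.000000
D    153.000000
E    189.000000
Name: term, dtype: float64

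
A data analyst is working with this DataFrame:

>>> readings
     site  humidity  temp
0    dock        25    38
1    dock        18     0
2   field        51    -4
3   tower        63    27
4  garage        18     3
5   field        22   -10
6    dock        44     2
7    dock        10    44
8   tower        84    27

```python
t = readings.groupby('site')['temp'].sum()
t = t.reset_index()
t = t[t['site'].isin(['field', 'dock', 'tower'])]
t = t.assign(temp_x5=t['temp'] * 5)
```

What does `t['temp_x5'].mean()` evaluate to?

206.666666667

group by site, sum of temp:
site
dock      84
field    -14
garage     3
tower     54
Name: temp, dtype: int64
reset_index():
     site  temp
0    dock    84
1   field   -14
2  garage     3
3   tower    54
filter rows where site in ['field', 'dock', 'tower']:
    site  temp
0   dock    84
1  field   -14
3  tower    54
add column temp_x5 = t['temp'] * 5:
    site  temp  temp_x5
0   dock    84      420
1  field   -14      -70
3  tower    54      270
Reading off the mean of column 'temp_x5', we get 206.666666667.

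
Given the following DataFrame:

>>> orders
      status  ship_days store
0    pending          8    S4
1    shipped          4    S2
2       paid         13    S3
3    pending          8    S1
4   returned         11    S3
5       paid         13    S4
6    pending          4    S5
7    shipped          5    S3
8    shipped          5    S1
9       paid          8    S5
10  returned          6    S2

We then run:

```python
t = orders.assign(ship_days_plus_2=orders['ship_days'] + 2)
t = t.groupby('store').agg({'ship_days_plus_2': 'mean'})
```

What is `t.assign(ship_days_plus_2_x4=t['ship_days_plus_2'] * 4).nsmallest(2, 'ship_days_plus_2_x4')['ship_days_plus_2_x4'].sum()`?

add column ship_days_plus_2 = orders['ship_days'] + 2:
      status  ship_days store  ship_days_plus_2
0    pending          8    S4                10
1    shipped          4    S2                 6
2       paid         13    S3                15
3    pending          8    S1                10
4   returned         11    S3                13
5       paid         13    S4                15
6    pending          4    S5                 6
7    shipped          5    S3                 7
8    shipped          5    S1                 7
9       paid          8    S5                10
10  returned          6    S2                 8
group by store, mean of ship_days_plus_2:
       ship_days_plus_2
store                  
S1             8.500000
S2             7.000000
S3            11.666667
S4            12.500000
S5             8.000000
add column ship_days_plus_2_x4 = t['ship_days_plus_2'] * 4:
       ship_days_plus_2  ship_days_plus_2_x4
store                                       
S1             8.500000            34.000000
S2             7.000000            28.000000
S3            11.666667            46.666667
S4            12.500000            50.000000
S5             8.000000            32.000000
take 2 rows with smallest ship_days_plus_2_x4:
       ship_days_plus_2  ship_days_plus_2_x4
store                                       
S2                  7.0                 28.0
S5                  8.0                 32.0
Finally, sum of column 'ship_days_plus_2_x4' = 60.0.

60.0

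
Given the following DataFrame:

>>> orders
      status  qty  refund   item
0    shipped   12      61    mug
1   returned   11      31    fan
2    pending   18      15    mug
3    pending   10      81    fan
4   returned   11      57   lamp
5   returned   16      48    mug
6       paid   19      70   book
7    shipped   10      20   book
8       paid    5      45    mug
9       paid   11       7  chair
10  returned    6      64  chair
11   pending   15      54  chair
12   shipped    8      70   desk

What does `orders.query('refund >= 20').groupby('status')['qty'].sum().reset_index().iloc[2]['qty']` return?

filter rows where refund >= 20:
      status  qty  refund   item
0    shipped   12      61    mug
1   returned   11      31    fan
3    pending   10      81    fan
4   returned   11      57   lamp
5   returned   16      48    mug
6       paid   19      70   book
7    shipped   10      20   book
8       paid    5      45    mug
10  returned    6      64  chair
11   pending   15      54  chair
12   shipped    8      70   desk
group by status, sum of qty:
status
paid        24
pending     25
returned    44
shipped     30
Name: qty, dtype: int64
reset_index():
     status  qty
0      paid   24
1   pending   25
2  returned   44
3   shipped   30
Hence 44.

44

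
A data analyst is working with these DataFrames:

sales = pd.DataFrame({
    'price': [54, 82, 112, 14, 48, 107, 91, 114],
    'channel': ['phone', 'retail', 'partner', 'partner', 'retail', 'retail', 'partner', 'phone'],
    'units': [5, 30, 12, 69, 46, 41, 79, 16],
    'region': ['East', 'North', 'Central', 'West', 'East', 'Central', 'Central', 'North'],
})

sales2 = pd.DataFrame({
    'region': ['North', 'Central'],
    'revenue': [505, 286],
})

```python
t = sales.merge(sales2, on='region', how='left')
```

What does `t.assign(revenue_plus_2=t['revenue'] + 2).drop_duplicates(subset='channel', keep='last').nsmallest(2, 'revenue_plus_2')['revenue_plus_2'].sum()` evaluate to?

576.0

merge on 'region' (how='left') → 8 rows:
   price  channel  units   region  revenue
0     54    phone      5     East      NaN
1     82   retail     30    North    505.0
2    112  partner     12  Central    286.0
3     14  partner     69     West      NaN
4     48   retail     46     East      NaN
5    107   retail     41  Central    286.0
6     91  partner     79  Central    286.0
7    114    phone     16    North    505.0
add column revenue_plus_2 = t['revenue'] + 2:
   price  channel  units   region  revenue  revenue_plus_2
0     54    phone      5     East      NaN             NaN
1     82   retail     30    North    505.0           507.0
2    112  partner     12  Central    286.0           288.0
3     14  partner     69     West      NaN             NaN
4     48   retail     46     East      NaN             NaN
5    107   retail     41  Central    286.0           288.0
6     91  partner     79  Central    286.0           288.0
7    114    phone     16    North    505.0           507.0
drop duplicate channel (keep=last):
   price  channel  units   region  revenue  revenue_plus_2
5    107   retail     41  Central    286.0           288.0
6     91  partner     79  Central    286.0           288.0
7    114    phone     16    North    505.0           507.0
take 2 rows with smallest revenue_plus_2:
   price  channel  units   region  revenue  revenue_plus_2
5    107   retail     41  Central    286.0           288.0
6     91  partner     79  Central    286.0           288.0
sum of column 'revenue_plus_2' → 576.0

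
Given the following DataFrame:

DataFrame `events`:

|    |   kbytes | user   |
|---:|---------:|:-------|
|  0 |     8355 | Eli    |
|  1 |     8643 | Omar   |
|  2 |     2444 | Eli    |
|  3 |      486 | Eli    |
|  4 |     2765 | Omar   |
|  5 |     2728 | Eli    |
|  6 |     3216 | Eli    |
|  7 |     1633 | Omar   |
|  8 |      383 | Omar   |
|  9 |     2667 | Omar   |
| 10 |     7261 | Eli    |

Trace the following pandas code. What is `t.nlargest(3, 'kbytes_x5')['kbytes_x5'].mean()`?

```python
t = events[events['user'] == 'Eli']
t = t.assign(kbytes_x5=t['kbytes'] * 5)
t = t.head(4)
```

22545.0

filter rows where user == 'Eli':
    kbytes user
0     8355  Eli
2     2444  Eli
3      486  Eli
5     2728  Eli
6     3216  Eli
10    7261  Eli
add column kbytes_x5 = t['kbytes'] * 5:
    kbytes user  kbytes_x5
0     8355  Eli      41775
2     2444  Eli      12220
3      486  Eli       2430
5     2728  Eli      13640
6     3216  Eli      16080
10    7261  Eli      36305
take first 4 rows:
   kbytes user  kbytes_x5
0    8355  Eli      41775
2    2444  Eli      12220
3     486  Eli       2430
5    2728  Eli      13640
take 3 rows with largest kbytes_x5:
   kbytes user  kbytes_x5
0    8355  Eli      41775
5    2728  Eli      13640
2    2444  Eli      12220
Taking the mean of column 'kbytes_x5' gives 22545.0.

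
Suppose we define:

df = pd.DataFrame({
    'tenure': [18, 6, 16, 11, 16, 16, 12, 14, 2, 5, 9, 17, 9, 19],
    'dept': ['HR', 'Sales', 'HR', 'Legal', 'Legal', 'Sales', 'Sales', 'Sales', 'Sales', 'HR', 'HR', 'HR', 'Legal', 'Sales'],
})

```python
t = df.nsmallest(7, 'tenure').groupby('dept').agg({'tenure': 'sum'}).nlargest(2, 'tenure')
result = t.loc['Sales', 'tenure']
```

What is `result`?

take 7 rows with smallest tenure:
    tenure   dept
8        2  Sales
9        5     HR
1        6  Sales
10       9     HR
12       9  Legal
3       11  Legal
6       12  Sales
group by dept, sum of tenure:
       tenure
dept         
HR         14
Legal      20
Sales      20
take 2 rows with largest tenure:
       tenure
dept         
Legal      20
Sales      20
Finally, value at row 'Sales', column 'tenure' = 20.

20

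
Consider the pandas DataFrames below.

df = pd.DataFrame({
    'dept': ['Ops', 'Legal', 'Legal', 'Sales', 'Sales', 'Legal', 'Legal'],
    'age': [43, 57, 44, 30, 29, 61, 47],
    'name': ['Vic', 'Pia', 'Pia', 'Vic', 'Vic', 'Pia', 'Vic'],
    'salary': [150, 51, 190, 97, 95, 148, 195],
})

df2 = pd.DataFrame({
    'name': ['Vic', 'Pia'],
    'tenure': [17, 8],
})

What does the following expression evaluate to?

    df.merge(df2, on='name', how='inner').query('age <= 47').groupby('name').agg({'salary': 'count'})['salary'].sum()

5

merge on 'name' (how='inner') → 7 rows:
    dept  age name  salary  tenure
0    Ops   43  Vic     150      17
1  Legal   57  Pia      51       8
2  Legal   44  Pia     190       8
3  Sales   30  Vic      97      17
4  Sales   29  Vic      95      17
5  Legal   61  Pia     148       8
6  Legal   47  Vic     195      17
filter rows where age <= 47:
    dept  age name  salary  tenure
0    Ops   43  Vic     150      17
2  Legal   44  Pia     190       8
3  Sales   30  Vic      97      17
4  Sales   29  Vic      95      17
6  Legal   47  Vic     195      17
group by name, count of salary:
      salary
name        
Pia        1
Vic        4
The sum of column 'salary' is 5.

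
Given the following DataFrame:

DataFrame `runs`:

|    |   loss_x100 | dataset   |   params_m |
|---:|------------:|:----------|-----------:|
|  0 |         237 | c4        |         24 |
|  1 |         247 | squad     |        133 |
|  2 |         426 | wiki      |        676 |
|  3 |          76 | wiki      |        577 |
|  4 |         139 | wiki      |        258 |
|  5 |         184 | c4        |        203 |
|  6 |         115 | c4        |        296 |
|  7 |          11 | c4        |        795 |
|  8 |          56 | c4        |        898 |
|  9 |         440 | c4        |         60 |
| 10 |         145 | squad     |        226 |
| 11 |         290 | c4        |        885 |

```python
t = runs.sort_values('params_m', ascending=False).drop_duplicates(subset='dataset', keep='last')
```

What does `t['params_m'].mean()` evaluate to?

138.333333333

sort by params_m descending:
    loss_x100 dataset  params_m
8          56      c4       898
11        290      c4       885
7          11      c4       795
2         426    wiki       676
3          76    wiki       577
6         115      c4       296
4         139    wiki       258
10        145   squad       226
5         184      c4       203
1         247   squad       133
9         440      c4        60
0         237      c4        24
drop duplicate dataset (keep=last):
   loss_x100 dataset  params_m
4        139    wiki       258
1        247   squad       133
0        237      c4        24
Finally, mean of column 'params_m' = 138.333333333.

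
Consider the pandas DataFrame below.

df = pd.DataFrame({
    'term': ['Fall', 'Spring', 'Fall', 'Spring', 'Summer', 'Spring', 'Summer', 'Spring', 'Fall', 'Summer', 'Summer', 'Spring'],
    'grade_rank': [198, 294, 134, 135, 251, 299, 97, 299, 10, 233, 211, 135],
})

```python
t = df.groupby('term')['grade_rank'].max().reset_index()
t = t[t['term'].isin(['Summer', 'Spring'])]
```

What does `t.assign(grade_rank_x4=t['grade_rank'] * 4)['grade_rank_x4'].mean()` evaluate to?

1100.0

group by term, max of grade_rank:
term
Fall      198
Spring    299
Summer    251
Name: grade_rank, dtype: int64
reset_index():
     term  grade_rank
0    Fall         198
1  Spring         299
2  Summer         251
filter rows where term in ['Summer', 'Spring']:
     term  grade_rank
1  Spring         299
2  Summer         251
add column grade_rank_x4 = t['grade_rank'] * 4:
     term  grade_rank  grade_rank_x4
1  Spring         299           1196
2  Summer         251           1004
So mean() = 1100.0.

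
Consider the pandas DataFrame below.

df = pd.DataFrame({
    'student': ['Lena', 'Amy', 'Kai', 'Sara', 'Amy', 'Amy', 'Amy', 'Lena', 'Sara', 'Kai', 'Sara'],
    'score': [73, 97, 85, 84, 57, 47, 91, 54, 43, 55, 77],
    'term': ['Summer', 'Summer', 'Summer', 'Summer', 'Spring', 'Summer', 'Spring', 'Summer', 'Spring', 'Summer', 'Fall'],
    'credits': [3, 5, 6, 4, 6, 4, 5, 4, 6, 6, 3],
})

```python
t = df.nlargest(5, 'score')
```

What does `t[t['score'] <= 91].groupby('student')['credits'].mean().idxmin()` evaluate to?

take 5 rows with largest score:
   student  score    term  credits
1      Amy     97  Summer        5
6      Amy     91  Spring        5
2      Kai     85  Summer        6
3     Sara     84  Summer        4
10    Sara     77    Fall        3
filter rows where score <= 91:
   student  score    term  credits
6      Amy     91  Spring        5
2      Kai     85  Summer        6
3     Sara     84  Summer        4
10    Sara     77    Fall        3
group by student, mean of credits:
student
Amy     5.0
Kai     6.0
Sara    3.5
Name: credits, dtype: float64

Sara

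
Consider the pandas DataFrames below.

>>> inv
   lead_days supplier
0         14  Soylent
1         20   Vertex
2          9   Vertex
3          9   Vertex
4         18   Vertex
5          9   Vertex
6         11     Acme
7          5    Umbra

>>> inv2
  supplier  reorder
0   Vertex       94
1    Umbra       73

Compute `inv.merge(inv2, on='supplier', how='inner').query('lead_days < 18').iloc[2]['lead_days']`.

9

merge on 'supplier' (how='inner') → 6 rows:
   lead_days supplier  reorder
0         20   Vertex       94
1          9   Vertex       94
2          9   Vertex       94
3         18   Vertex       94
4          9   Vertex       94
5          5    Umbra       73
filter rows where lead_days < 18:
   lead_days supplier  reorder
1          9   Vertex       94
2          9   Vertex       94
4          9   Vertex       94
5          5    Umbra       73
value at position 2, column 'lead_days' → 9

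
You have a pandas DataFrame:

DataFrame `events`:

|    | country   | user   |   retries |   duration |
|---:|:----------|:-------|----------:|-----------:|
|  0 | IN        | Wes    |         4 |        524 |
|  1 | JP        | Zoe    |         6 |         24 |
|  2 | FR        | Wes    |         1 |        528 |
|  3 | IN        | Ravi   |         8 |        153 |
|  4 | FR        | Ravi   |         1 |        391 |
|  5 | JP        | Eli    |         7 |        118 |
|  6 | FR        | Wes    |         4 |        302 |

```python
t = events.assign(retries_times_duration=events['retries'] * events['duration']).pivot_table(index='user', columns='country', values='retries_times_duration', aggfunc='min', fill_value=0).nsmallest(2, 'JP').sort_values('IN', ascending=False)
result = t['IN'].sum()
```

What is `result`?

3320

add column retries_times_duration = events['retries'] * events['duration']:
  country  user  retries  duration  retries_times_duration
0      IN   Wes        4       524                    2096
1      JP   Zoe        6        24                     144
2      FR   Wes        1       528                     528
3      IN  Ravi        8       153                    1224
4      FR  Ravi        1       391                     391
5      JP   Eli        7       118                     826
6      FR   Wes        4       302                    1208
pivot: rows=user, cols=country, min(retries_times_duration):
country   FR    IN   JP
user                   
Eli        0     0  826
Ravi     391  1224    0
Wes      528  2096    0
Zoe        0     0  144
take 2 rows with smallest JP:
country   FR    IN  JP
user                  
Ravi     391  1224   0
Wes      528  2096   0
sort by IN descending:
country   FR    IN  JP
user                  
Wes      528  2096   0
Ravi     391  1224   0
Finally, sum of column 'IN' = 3320.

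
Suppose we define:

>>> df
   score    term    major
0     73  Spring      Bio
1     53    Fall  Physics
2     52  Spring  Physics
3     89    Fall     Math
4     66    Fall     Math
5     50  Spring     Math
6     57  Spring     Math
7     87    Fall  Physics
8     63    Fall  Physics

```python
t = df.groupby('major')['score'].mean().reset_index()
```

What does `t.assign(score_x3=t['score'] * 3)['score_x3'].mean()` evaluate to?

group by major, mean of score:
major
Bio        73.00
Math       65.50
Physics    63.75
Name: score, dtype: float64
reset_index():
     major  score
0      Bio  73.00
1     Math  65.50
2  Physics  63.75
add column score_x3 = t['score'] * 3:
     major  score  score_x3
0      Bio  73.00    219.00
1     Math  65.50    196.50
2  Physics  63.75    191.25
So mean() = 202.25.

202.25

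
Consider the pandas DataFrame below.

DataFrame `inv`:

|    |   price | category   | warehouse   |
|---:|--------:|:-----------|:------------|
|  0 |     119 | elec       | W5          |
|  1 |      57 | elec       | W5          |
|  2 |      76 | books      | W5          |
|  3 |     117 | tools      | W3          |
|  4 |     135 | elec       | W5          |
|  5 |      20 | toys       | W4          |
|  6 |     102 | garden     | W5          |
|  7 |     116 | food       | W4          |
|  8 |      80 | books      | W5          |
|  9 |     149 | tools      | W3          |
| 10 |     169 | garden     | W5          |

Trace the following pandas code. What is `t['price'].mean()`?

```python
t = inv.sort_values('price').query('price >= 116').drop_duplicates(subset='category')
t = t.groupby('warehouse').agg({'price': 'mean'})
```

125.666666667

sort by price:
    price category warehouse
5      20     toys        W4
1      57     elec        W5
2      76    books        W5
8      80    books        W5
6     102   garden        W5
7     116     food        W4
3     117    tools        W3
0     119     elec        W5
4     135     elec        W5
9     149    tools        W3
10    169   garden        W5
filter rows where price >= 116:
    price category warehouse
7     116     food        W4
3     117    tools        W3
0     119     elec        W5
4     135     elec        W5
9     149    tools        W3
10    169   garden        W5
drop duplicate category (keep=first):
    price category warehouse
7     116     food        W4
3     117    tools        W3
0     119     elec        W5
10    169   garden        W5
group by warehouse, mean of price:
           price
warehouse       
W3         117.0
W4         116.0
W5         144.0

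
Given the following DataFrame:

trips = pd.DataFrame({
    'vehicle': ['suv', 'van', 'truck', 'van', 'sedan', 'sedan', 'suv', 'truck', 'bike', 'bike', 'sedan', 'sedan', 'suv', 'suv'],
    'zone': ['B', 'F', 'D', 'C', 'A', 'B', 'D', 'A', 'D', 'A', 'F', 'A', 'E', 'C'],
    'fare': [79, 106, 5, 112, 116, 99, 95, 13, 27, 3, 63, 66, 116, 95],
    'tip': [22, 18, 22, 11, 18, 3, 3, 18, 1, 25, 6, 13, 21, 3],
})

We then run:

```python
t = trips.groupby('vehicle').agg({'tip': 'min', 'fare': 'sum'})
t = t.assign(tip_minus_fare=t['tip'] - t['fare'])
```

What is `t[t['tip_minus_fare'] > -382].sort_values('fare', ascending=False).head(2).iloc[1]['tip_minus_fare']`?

-207

group by vehicle: min(tip), sum(fare):
         tip  fare
vehicle           
bike       1    30
sedan      3   344
suv        3   385
truck     18    18
van       11   218
add column tip_minus_fare = t['tip'] - t['fare']:
         tip  fare  tip_minus_fare
vehicle                           
bike       1    30             -29
sedan      3   344            -341
suv        3   385            -382
truck     18    18               0
van       11   218            -207
filter rows where tip_minus_fare > -382:
         tip  fare  tip_minus_fare
vehicle                           
bike       1    30             -29
sedan      3   344            -341
truck     18    18               0
van       11   218            -207
sort by fare descending:
         tip  fare  tip_minus_fare
vehicle                           
sedan      3   344            -341
van       11   218            -207
bike       1    30             -29
truck     18    18               0
take first 2 rows:
         tip  fare  tip_minus_fare
vehicle                           
sedan      3   344            -341
van       11   218            -207
Reading off the value at position 1, column 'tip_minus_fare', we get -207.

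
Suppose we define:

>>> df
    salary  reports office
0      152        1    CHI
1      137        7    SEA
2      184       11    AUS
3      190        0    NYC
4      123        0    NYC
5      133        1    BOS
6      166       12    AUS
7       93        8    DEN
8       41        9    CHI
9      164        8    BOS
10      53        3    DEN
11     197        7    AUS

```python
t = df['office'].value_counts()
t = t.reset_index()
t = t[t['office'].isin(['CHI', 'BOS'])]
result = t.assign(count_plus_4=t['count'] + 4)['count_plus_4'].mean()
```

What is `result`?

value_counts of office:
office
AUS    3
CHI    2
NYC    2
BOS    2
DEN    2
SEA    1
Name: count, dtype: int64
reset_index():
  office  count
0    AUS      3
1    CHI      2
2    NYC      2
3    BOS      2
4    DEN      2
5    SEA      1
filter rows where office in ['CHI', 'BOS']:
  office  count
1    CHI      2
3    BOS      2
add column count_plus_4 = t['count'] + 4:
  office  count  count_plus_4
1    CHI      2             6
3    BOS      2             6
mean of column 'count_plus_4' → 6.0

6.0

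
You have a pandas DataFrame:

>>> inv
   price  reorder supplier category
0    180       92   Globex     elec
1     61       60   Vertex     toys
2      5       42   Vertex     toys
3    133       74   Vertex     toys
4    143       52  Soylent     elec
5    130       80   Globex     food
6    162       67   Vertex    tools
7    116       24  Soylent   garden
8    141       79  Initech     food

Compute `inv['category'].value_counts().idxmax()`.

value_counts of category:
category
toys      3
elec      2
food      2
tools     1
garden    1
Name: count, dtype: int64

toys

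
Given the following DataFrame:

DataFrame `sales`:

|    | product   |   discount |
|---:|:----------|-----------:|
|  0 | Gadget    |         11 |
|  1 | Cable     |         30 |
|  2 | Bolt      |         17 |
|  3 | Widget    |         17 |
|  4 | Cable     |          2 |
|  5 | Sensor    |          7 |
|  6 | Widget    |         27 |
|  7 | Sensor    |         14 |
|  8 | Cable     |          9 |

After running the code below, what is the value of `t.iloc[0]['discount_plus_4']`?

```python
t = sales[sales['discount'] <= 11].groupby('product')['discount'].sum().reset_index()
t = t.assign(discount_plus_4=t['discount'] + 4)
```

filter rows where discount <= 11:
  product  discount
0  Gadget        11
4   Cable         2
5  Sensor         7
8   Cable         9
group by product, sum of discount:
product
Cable     11
Gadget    11
Sensor     7
Name: discount, dtype: int64
reset_index():
  product  discount
0   Cable        11
1  Gadget        11
2  Sensor         7
add column discount_plus_4 = t['discount'] + 4:
  product  discount  discount_plus_4
0   Cable        11               15
1  Gadget        11               15
2  Sensor         7               11
Finally, value at position 0, column 'discount_plus_4' = 15.

15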